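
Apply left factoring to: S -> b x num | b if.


Common prefix: 'b'
Factored: S -> b S', S' -> x num | if


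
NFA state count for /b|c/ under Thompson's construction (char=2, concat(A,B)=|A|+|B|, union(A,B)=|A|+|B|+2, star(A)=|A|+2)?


Syntax tree has 2 char leaf(s), 1 union(s), 0 star(s)
chars contribute 2×2 = 4; each union adds +2; each star adds +2
Total: 4 + 2 + 0 = 6 states


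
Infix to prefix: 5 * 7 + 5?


left-to-right (same/higher precedence on left): tree is (+ (* 5 7) 5)
Prefix: + * 5 7 5


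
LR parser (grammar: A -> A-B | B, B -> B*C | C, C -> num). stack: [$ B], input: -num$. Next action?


lookahead ∉ {*} so B won't extend; reduce A -> B
Action: reduce (A -> B)


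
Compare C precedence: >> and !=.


'>>' is shift (level 8); '!=' is equality (level 6)
Higher level binds tighter
'>>' has higher precedence than '!='


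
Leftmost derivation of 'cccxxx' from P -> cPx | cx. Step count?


Derivation: P => cPx => ccPxx => cccxxx
Steps: 3


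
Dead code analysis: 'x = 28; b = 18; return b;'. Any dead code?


x is assigned but never read
Dead: 'x = 28'


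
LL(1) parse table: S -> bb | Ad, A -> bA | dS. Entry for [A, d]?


For [A, d]: 'd' ∈ FIRST(dS)
Entry: A -> dS


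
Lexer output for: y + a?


Scan left to right, longest-match per lexeme
Tokens: ID(y), OP(+), ID(a)


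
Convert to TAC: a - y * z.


Break into single-operator statements:
t1 = y * z
t2 = a - t1


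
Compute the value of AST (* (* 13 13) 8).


Evaluate inner: (* 13 13) = 169
Evaluate root: (* 169 8) = 1352
Result: 1352


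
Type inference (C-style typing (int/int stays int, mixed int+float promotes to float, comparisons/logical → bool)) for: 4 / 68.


Operand types: int / int
Rule: mixed int/float promotes to float; int/int stays int
Result type: int


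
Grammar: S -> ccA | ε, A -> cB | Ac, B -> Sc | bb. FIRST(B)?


Per alternative of B: FIRST(Sc) = {c}; FIRST(bb) = {b}
FIRST(B) = {b, c}


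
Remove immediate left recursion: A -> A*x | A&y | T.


Left-recursive alternatives: A*x, A&y; non-recursive: T
Introduce A': A -> TA', A' -> *xA' | &yA' | ε


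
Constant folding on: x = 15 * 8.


15 * 8 = 120 at compile time
Optimized: x = 120


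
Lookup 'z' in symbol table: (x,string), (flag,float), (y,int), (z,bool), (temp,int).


Lookup 'z' → type bool


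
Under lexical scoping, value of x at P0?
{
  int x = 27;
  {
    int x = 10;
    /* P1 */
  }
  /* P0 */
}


x declared in the same block as P0
x = 27


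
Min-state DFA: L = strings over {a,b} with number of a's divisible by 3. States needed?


Track (count of a) mod 3: states 0..2, accept at 0
Minimal DFA: 3 states


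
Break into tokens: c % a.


Scan left to right, longest-match per lexeme
Tokens: ID(c), OP(%), ID(a)


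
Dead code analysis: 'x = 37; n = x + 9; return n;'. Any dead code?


x is read by n's definition; n is returned
No dead code


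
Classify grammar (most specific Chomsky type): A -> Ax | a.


Left-linear: every RHS is a terminal or one nonterminal followed by a terminal
Classification: Type 3 (Regular)


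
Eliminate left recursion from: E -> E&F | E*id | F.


Left-recursive alternatives: E&F, E*id; non-recursive: F
Introduce E': E -> FE', E' -> &FE' | *idE' | ε


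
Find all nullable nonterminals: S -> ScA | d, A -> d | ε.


A nonterminal is nullable iff some alternative derives ε (directly, or every symbol in it is nullable)
Nullable: {A}


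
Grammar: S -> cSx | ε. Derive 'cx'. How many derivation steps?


Derivation: S => cSx => cx
Steps: 2


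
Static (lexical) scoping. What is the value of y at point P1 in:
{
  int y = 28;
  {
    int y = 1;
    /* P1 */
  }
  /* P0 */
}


y declared in the same block as P1
y = 1


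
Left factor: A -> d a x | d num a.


Common prefix: 'd'
Factored: A -> d A', A' -> a x | num a


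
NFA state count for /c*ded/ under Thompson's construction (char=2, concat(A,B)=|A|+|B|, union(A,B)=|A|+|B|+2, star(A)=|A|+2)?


Syntax tree has 4 char leaf(s), 0 union(s), 1 star(s)
chars contribute 4×2 = 8; each union adds +2; each star adds +2
Total: 8 + 0 + 2 = 10 states


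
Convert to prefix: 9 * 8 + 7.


left-to-right (same/higher precedence on left): tree is (+ (* 9 8) 7)
Prefix: + * 9 8 7


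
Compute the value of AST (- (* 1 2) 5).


Evaluate inner: (* 1 2) = 2
Evaluate root: (- 2 5) = -3
Result: -3


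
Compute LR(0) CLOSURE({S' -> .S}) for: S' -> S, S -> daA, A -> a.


Start: S' -> .S
For each item with dot before a nonterminal B, add B -> .γ for every B-production
Closure: [S' -> .S, S -> .daA]


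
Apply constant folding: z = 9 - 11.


9 - 11 = -2 at compile time
Optimized: z = -2


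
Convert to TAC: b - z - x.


Break into single-operator statements:
t1 = b - z
t2 = t1 - x


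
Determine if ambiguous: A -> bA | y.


right-linear, alternatives start with distinct terminals 'b' vs 'y': unique leftmost derivation
Unambiguous


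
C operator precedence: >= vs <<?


'<<' is shift (level 8); '>=' is relational (level 7)
Higher level binds tighter
'<<' has higher precedence than '>='


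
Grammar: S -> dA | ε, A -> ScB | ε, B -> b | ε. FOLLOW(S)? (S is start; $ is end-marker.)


$ ∈ FOLLOW(S). For each A -> αBβ: add FIRST(β)\{ε} to FOLLOW(B); if β nullable, add FOLLOW(A).
FOLLOW(S) = {$, c}


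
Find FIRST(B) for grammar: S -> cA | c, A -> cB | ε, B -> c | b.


Per alternative of B: FIRST(c) = {c}; FIRST(b) = {b}
FIRST(B) = {b, c}


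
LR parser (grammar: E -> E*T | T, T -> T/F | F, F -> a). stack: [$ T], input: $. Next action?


lookahead ∉ {/} so T won't extend; reduce E -> T
Action: reduce (E -> T)


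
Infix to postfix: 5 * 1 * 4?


Left to right (same or higher precedence on left)
Postfix: 5 1 * 4 *


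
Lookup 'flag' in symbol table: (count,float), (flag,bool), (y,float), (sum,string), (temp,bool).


Lookup 'flag' → type bool


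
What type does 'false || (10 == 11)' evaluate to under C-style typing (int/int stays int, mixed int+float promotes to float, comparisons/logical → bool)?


Operand types: bool || bool
Rule: logical operators take bool operands and yield bool
Result type: bool


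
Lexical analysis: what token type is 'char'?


Pattern: reserved word
Type: KEYWORD


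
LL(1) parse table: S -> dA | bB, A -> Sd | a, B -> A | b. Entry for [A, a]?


For [A, a]: 'a' ∈ FIRST(a)
Entry: A -> a


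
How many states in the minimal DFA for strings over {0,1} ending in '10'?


Track the longest suffix of input matching a prefix of '10': 3 classes (prefixes of length 0..2)
Minimal DFA: 3 states


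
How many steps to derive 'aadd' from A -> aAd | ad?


Derivation: A => aAd => aadd
Steps: 2


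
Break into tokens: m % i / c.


Scan left to right, longest-match per lexeme
Tokens: ID(m), OP(%), ID(i), OP(/), ID(c)


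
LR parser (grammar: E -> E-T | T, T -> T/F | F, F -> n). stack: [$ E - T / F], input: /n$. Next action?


handle 'T/F' on top
Action: reduce (T -> T/F)


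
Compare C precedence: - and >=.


'-' is additive (level 9); '>=' is relational (level 7)
Higher level binds tighter
'-' has higher precedence than '>='


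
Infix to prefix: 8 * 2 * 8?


left-to-right (same/higher precedence on left): tree is (* (* 8 2) 8)
Prefix: * * 8 2 8


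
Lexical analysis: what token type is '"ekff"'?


Pattern: double-quoted sequence
Type: STRING_LITERAL


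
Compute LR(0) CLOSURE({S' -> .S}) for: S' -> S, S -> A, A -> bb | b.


Start: S' -> .S
For each item with dot before a nonterminal B, add B -> .γ for every B-production
Closure: [S' -> .S, S -> .A, A -> .bb, A -> .b]


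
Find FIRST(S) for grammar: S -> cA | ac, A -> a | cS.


Per alternative of S: FIRST(cA) = {c}; FIRST(ac) = {a}
FIRST(S) = {a, c}


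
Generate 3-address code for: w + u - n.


Break into single-operator statements:
t1 = w + u
t2 = t1 - n


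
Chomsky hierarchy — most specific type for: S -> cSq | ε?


Single nonterminal LHS, but c^n q^n is not regular
Classification: Type 2 (Context-Free)


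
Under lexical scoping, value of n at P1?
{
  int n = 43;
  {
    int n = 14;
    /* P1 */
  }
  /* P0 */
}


n declared in the same block as P1
n = 14


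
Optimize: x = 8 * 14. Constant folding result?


8 * 14 = 112 at compile time
Optimized: x = 112


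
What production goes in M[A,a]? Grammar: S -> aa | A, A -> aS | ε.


For [A, a]: 'a' ∈ FIRST(aS)
Entry: A -> aS


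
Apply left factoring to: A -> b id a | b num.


Common prefix: 'b'
Factored: A -> b A', A' -> id a | num


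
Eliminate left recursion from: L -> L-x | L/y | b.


Left-recursive alternatives: L-x, L/y; non-recursive: b
Introduce L': L -> bL', L' -> -xL' | /yL' | ε


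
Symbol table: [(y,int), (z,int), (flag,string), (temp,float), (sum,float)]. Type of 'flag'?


Lookup 'flag' → type string


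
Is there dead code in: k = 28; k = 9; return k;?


first assignment to k is overwritten before any read
Dead: 'k = 28'


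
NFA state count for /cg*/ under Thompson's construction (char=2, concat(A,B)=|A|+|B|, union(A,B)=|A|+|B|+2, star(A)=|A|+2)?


Syntax tree has 2 char leaf(s), 0 union(s), 1 star(s)
chars contribute 2×2 = 4; each union adds +2; each star adds +2
Total: 4 + 0 + 2 = 6 states


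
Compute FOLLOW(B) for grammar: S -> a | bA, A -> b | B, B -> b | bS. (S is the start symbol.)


$ ∈ FOLLOW(S). For each A -> αBβ: add FIRST(β)\{ε} to FOLLOW(B); if β nullable, add FOLLOW(A).
FOLLOW(B) = {$}


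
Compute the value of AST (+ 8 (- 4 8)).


Evaluate inner: (- 4 8) = -4
Evaluate root: (+ 8 -4) = 4
Result: 4


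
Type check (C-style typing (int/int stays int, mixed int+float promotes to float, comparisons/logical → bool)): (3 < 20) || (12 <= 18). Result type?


Operand types: bool || bool
Rule: logical operators take bool operands and yield bool
Result type: bool


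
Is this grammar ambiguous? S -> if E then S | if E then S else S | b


dangling else: 'if E then if E then b else b' parses two ways
Ambiguous


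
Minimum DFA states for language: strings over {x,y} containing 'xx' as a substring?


KMP-style automaton: 2 progress states + 1 absorbing accept = 3
Minimal DFA: 3 states


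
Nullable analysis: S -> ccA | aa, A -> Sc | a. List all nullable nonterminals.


A nonterminal is nullable iff some alternative derives ε (directly, or every symbol in it is nullable)
Nullable: {}


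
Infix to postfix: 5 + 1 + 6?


Left to right (same or higher precedence on left)
Postfix: 5 1 + 6 +


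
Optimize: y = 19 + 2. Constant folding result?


19 + 2 = 21 at compile time
Optimized: y = 21


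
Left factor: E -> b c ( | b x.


Common prefix: 'b'
Factored: E -> b E', E' -> c ( | x


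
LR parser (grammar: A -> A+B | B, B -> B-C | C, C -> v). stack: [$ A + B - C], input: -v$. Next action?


handle 'B-C' on top
Action: reduce (B -> B-C)


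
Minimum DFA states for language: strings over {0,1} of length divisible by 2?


Track length mod 2: states 0..1, accept at 0
Minimal DFA: 2 states


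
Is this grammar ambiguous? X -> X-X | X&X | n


'n-n&n' has two parse trees (no precedence encoded between - and &)
Ambiguous


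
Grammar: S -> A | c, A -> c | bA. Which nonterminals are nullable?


A nonterminal is nullable iff some alternative derives ε (directly, or every symbol in it is nullable)
Nullable: {}


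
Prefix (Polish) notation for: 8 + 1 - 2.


left-to-right (same/higher precedence on left): tree is (- (+ 8 1) 2)
Prefix: - + 8 1 2


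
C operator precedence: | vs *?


'*' is multiplicative (level 10); '|' is bitwise OR (level 3)
Higher level binds tighter
'*' has higher precedence than '|'


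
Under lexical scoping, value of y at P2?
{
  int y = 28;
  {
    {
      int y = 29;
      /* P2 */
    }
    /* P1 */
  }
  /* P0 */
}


y declared in the same block as P2
y = 29


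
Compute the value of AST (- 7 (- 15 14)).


Evaluate inner: (- 15 14) = 1
Evaluate root: (- 7 1) = 6
Result: 6


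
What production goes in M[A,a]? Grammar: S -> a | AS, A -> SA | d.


For [A, a]: 'a' ∈ FIRST(SA)
Entry: A -> SA


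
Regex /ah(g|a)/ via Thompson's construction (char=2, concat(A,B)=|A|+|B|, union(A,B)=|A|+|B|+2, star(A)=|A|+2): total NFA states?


Syntax tree has 4 char leaf(s), 1 union(s), 0 star(s)
chars contribute 4×2 = 8; each union adds +2; each star adds +2
Total: 8 + 2 + 0 = 10 states


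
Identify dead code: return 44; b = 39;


statement follows a return and is unreachable
Dead: 'b = 39'


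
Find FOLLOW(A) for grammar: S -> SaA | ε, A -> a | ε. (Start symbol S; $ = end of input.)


$ ∈ FOLLOW(S). For each A -> αBβ: add FIRST(β)\{ε} to FOLLOW(B); if β nullable, add FOLLOW(A).
FOLLOW(A) = {$, a}


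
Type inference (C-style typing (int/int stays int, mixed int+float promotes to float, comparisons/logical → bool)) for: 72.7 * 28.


Operand types: float * int
Rule: mixed int/float promotes to float; int/int stays int
Result type: float


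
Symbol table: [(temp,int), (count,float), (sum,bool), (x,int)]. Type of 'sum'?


Lookup 'sum' → type bool


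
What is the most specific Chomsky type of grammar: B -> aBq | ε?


Single nonterminal LHS, but a^n q^n is not regular
Classification: Type 2 (Context-Free)


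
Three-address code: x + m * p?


Break into single-operator statements:
t1 = m * p
t2 = x + t1


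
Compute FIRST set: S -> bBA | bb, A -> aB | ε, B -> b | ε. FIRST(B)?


Per alternative of B: FIRST(b) = {b}; FIRST(ε) = {ε}
FIRST(B) = {b, ε}


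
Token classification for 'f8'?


Pattern: letter/underscore followed by alphanumerics, not a keyword
Type: IDENTIFIER


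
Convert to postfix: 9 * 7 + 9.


Left to right (same or higher precedence on left)
Postfix: 9 7 * 9 +


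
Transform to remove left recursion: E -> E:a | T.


Left-recursive alternatives: E:a; non-recursive: T
Introduce E': E -> TE', E' -> :aE' | ε


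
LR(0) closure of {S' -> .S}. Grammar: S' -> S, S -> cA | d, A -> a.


Start: S' -> .S
For each item with dot before a nonterminal B, add B -> .γ for every B-production
Closure: [S' -> .S, S -> .cA, S -> .d]


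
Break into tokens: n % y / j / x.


Scan left to right, longest-match per lexeme
Tokens: ID(n), OP(%), ID(y), OP(/), ID(j), OP(/), ID(x)


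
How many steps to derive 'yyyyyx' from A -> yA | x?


Derivation: A => yA => yyA => yyyA => yyyyA => yyyyyA => yyyyyx
Steps: 6


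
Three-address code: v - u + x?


Break into single-operator statements:
t1 = v - u
t2 = t1 + x


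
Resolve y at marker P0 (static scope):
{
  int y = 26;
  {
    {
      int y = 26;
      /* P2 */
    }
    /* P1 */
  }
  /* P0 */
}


y declared in the same block as P0
y = 26


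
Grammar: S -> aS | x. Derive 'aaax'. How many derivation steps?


Derivation: S => aS => aaS => aaaS => aaax
Steps: 4


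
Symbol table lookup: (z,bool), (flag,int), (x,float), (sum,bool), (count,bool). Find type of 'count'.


Lookup 'count' → type bool


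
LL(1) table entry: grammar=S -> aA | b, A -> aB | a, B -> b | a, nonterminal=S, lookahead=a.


For [S, a]: 'a' ∈ FIRST(aA)
Entry: S -> aA


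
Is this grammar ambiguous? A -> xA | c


right-linear, alternatives start with distinct terminals 'x' vs 'c': unique leftmost derivation
Unambiguous


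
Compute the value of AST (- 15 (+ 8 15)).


Evaluate inner: (+ 8 15) = 23
Evaluate root: (- 15 23) = -8
Result: -8


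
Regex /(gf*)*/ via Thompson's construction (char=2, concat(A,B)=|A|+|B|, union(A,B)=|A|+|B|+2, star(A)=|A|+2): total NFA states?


Syntax tree has 2 char leaf(s), 0 union(s), 2 star(s)
chars contribute 2×2 = 4; each union adds +2; each star adds +2
Total: 4 + 0 + 4 = 8 states


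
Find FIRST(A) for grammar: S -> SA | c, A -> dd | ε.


Per alternative of A: FIRST(dd) = {d}; FIRST(ε) = {ε}
FIRST(A) = {d, ε}


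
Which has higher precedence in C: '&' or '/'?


'/' is multiplicative (level 10); '&' is bitwise AND (level 5)
Higher level binds tighter
'/' has higher precedence than '&'


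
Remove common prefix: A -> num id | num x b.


Common prefix: 'num'
Factored: A -> num A', A' -> id | x b


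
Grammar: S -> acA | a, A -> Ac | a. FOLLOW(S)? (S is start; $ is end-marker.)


$ ∈ FOLLOW(S). For each A -> αBβ: add FIRST(β)\{ε} to FOLLOW(B); if β nullable, add FOLLOW(A).
FOLLOW(S) = {$}


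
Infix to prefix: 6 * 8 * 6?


left-to-right (same/higher precedence on left): tree is (* (* 6 8) 6)
Prefix: * * 6 8 6


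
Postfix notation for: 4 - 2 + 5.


Left to right (same or higher precedence on left)
Postfix: 4 2 - 5 +


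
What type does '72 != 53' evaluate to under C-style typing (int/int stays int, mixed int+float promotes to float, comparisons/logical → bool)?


Operand types: int != int
Rule: comparison yields bool
Result type: bool


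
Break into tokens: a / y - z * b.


Scan left to right, longest-match per lexeme
Tokens: ID(a), OP(/), ID(y), OP(-), ID(z), OP(*), ID(b)


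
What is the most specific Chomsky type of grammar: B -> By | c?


Left-linear: every RHS is a terminal or one nonterminal followed by a terminal
Classification: Type 3 (Regular)


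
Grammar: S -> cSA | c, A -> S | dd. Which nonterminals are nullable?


A nonterminal is nullable iff some alternative derives ε (directly, or every symbol in it is nullable)
Nullable: {}


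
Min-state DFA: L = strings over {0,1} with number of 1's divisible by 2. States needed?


Track (count of 1) mod 2: states 0..1, accept at 0
Minimal DFA: 2 states


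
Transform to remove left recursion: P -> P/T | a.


Left-recursive alternatives: P/T; non-recursive: a
Introduce P': P -> aP', P' -> /TP' | ε


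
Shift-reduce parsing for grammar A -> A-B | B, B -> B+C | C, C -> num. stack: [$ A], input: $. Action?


start symbol A on stack, input exhausted
Action: accept


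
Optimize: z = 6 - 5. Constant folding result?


6 - 5 = 1 at compile time
Optimized: z = 1


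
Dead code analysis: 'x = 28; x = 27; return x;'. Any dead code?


first assignment to x is overwritten before any read
Dead: 'x = 28'


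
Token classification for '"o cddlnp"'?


Pattern: double-quoted sequence
Type: STRING_LITERAL


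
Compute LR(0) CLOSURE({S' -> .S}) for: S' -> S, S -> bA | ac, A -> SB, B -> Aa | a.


Start: S' -> .S
For each item with dot before a nonterminal B, add B -> .γ for every B-production
Closure: [S' -> .S, S -> .bA, S -> .ac]


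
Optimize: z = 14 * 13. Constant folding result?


14 * 13 = 182 at compile time
Optimized: z = 182


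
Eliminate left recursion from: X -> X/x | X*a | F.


Left-recursive alternatives: X/x, X*a; non-recursive: F
Introduce X': X -> FX', X' -> /xX' | *aX' | ε


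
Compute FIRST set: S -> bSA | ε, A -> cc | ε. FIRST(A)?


Per alternative of A: FIRST(cc) = {c}; FIRST(ε) = {ε}
FIRST(A) = {c, ε}


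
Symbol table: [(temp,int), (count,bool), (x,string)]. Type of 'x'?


Lookup 'x' → type string


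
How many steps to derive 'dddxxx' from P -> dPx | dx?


Derivation: P => dPx => ddPxx => dddxxx
Steps: 3


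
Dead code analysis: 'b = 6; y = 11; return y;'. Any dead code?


b is assigned but never read
Dead: 'b = 6'


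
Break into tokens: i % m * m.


Scan left to right, longest-match per lexeme
Tokens: ID(i), OP(%), ID(m), OP(*), ID(m)


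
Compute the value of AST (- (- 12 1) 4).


Evaluate inner: (- 12 1) = 11
Evaluate root: (- 11 4) = 7
Result: 7


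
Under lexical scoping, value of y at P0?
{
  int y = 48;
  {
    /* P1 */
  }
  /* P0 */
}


y declared in the same block as P0
y = 48


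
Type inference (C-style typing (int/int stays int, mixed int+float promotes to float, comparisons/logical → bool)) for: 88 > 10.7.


Operand types: int > float
Rule: comparison yields bool
Result type: bool


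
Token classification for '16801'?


Pattern: digits only
Type: INTEGER_LITERAL


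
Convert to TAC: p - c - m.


Break into single-operator statements:
t1 = p - c
t2 = t1 - m


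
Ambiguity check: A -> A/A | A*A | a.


'a/a*a' has two parse trees (no precedence encoded between / and *)
Ambiguous


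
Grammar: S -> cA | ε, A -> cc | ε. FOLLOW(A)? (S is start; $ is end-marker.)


$ ∈ FOLLOW(S). For each A -> αBβ: add FIRST(β)\{ε} to FOLLOW(B); if β nullable, add FOLLOW(A).
FOLLOW(A) = {$}


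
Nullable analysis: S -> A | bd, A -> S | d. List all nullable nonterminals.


A nonterminal is nullable iff some alternative derives ε (directly, or every symbol in it is nullable)
Nullable: {}


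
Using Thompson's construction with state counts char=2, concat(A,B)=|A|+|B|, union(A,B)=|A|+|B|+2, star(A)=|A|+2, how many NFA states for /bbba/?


Syntax tree has 4 char leaf(s), 0 union(s), 0 star(s)
chars contribute 4×2 = 8; each union adds +2; each star adds +2
Total: 8 + 0 + 0 = 8 states


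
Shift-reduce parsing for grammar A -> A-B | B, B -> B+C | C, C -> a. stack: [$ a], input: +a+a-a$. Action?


'a' on top is the handle for C -> a
Action: reduce (C -> a)


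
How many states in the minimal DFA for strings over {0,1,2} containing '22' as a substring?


KMP-style automaton: 2 progress states + 1 absorbing accept = 3
Minimal DFA: 3 states


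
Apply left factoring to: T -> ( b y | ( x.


Common prefix: '('
Factored: T -> ( T', T' -> b y | x


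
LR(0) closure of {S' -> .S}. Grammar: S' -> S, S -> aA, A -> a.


Start: S' -> .S
For each item with dot before a nonterminal B, add B -> .γ for every B-production
Closure: [S' -> .S, S -> .aA]


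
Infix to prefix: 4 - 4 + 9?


left-to-right (same/higher precedence on left): tree is (+ (- 4 4) 9)
Prefix: + - 4 4 9


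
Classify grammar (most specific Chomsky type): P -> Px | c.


Left-linear: every RHS is a terminal or one nonterminal followed by a terminal
Classification: Type 3 (Regular)


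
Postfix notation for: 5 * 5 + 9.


Left to right (same or higher precedence on left)
Postfix: 5 5 * 9 +


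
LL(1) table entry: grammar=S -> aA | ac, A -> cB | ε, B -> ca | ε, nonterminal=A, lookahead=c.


For [A, c]: 'c' ∈ FIRST(cB)
Entry: A -> cB


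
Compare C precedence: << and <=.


'<<' is shift (level 8); '<=' is relational (level 7)
Higher level binds tighter
'<<' has higher precedence than '<='


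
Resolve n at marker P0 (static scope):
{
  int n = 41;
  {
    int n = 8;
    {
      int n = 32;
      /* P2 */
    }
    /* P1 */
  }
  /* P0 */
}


n declared in the same block as P0
n = 41


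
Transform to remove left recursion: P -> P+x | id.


Left-recursive alternatives: P+x; non-recursive: id
Introduce P': P -> idP', P' -> +xP' | ε


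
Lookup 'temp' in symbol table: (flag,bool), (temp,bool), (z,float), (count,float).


Lookup 'temp' → type bool


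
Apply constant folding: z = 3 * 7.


3 * 7 = 21 at compile time
Optimized: z = 21


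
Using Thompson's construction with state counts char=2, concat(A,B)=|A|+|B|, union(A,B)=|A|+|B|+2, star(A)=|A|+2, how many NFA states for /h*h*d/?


Syntax tree has 3 char leaf(s), 0 union(s), 2 star(s)
chars contribute 3×2 = 6; each union adds +2; each star adds +2
Total: 6 + 0 + 4 = 10 states


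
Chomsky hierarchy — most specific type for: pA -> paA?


LHS has context (more than one symbol) and |LHS| ≤ |RHS|
Classification: Type 1 (Context-Sensitive)


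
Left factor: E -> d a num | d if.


Common prefix: 'd'
Factored: E -> d E', E' -> a num | if


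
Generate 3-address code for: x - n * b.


Break into single-operator statements:
t1 = n * b
t2 = x - t1


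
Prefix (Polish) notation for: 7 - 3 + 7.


left-to-right (same/higher precedence on left): tree is (+ (- 7 3) 7)
Prefix: + - 7 3 7


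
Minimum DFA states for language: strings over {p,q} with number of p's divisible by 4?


Track (count of p) mod 4: states 0..3, accept at 0
Minimal DFA: 4 states


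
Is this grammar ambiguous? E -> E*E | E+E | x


'x*x+x' has two parse trees (no precedence encoded between * and +)
Ambiguous


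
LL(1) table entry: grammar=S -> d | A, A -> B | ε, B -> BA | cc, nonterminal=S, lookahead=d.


For [S, d]: 'd' ∈ FIRST(d)
Entry: S -> d


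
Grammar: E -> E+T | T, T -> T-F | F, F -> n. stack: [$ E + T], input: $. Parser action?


handle 'E+T' on top; lookahead ∈ FOLLOW(E) = {+, $}
Action: reduce (E -> E+T)


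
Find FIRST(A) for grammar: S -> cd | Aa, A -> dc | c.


Per alternative of A: FIRST(dc) = {d}; FIRST(c) = {c}
FIRST(A) = {c, d}


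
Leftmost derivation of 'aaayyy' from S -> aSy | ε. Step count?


Derivation: S => aSy => aaSyy => aaaSyyy => aaayyy
Steps: 4


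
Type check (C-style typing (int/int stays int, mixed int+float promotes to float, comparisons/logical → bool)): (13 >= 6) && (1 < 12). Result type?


Operand types: bool && bool
Rule: logical operators take bool operands and yield bool
Result type: bool


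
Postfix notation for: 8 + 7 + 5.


Left to right (same or higher precedence on left)
Postfix: 8 7 + 5 +


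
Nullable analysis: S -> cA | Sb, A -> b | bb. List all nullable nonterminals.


A nonterminal is nullable iff some alternative derives ε (directly, or every symbol in it is nullable)
Nullable: {}


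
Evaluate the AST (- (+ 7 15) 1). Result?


Evaluate inner: (+ 7 15) = 22
Evaluate root: (- 22 1) = 21
Result: 21


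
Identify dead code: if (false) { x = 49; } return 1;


condition is constant false, so the whole block is unreachable
Dead: 'if (false) { x = 49; }'


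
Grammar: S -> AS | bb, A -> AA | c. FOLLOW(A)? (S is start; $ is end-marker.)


$ ∈ FOLLOW(S). For each A -> αBβ: add FIRST(β)\{ε} to FOLLOW(B); if β nullable, add FOLLOW(A).
FOLLOW(A) = {b, c}


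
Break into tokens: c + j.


Scan left to right, longest-match per lexeme
Tokens: ID(c), OP(+), ID(j)


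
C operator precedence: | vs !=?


'!=' is equality (level 6); '|' is bitwise OR (level 3)
Higher level binds tighter
'!=' has higher precedence than '|'


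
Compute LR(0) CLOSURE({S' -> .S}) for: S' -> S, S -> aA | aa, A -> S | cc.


Start: S' -> .S
For each item with dot before a nonterminal B, add B -> .γ for every B-production
Closure: [S' -> .S, S -> .aA, S -> .aa]


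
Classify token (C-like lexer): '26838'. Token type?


Pattern: digits only
Type: INTEGER_LITERAL


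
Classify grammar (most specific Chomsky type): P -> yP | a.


Right-linear: every RHS is a terminal or a terminal followed by one nonterminal
Classification: Type 3 (Regular)


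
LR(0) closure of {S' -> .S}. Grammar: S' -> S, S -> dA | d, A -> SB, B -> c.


Start: S' -> .S
For each item with dot before a nonterminal B, add B -> .γ for every B-production
Closure: [S' -> .S, S -> .dA, S -> .d]


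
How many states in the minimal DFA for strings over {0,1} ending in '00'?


Track the longest suffix of input matching a prefix of '00': 3 classes (prefixes of length 0..2)
Minimal DFA: 3 states


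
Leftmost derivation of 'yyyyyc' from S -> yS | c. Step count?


Derivation: S => yS => yyS => yyyS => yyyyS => yyyyyS => yyyyyc
Steps: 6


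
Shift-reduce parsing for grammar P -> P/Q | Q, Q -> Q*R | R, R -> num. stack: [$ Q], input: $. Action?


lookahead ∉ {*} so Q won't extend; reduce P -> Q
Action: reduce (P -> Q)


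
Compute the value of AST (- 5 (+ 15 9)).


Evaluate inner: (+ 15 9) = 24
Evaluate root: (- 5 24) = -19
Result: -19


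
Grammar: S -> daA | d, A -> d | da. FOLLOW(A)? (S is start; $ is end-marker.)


$ ∈ FOLLOW(S). For each A -> αBβ: add FIRST(β)\{ε} to FOLLOW(B); if β nullable, add FOLLOW(A).
FOLLOW(A) = {$}


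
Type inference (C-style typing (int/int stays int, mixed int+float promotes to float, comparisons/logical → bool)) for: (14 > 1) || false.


Operand types: bool || bool
Rule: logical operators take bool operands and yield bool
Result type: bool


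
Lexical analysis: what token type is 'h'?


Pattern: letter/underscore followed by alphanumerics, not a keyword
Type: IDENTIFIER


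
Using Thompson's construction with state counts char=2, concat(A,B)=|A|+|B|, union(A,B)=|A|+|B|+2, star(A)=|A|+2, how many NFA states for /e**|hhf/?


Syntax tree has 4 char leaf(s), 1 union(s), 2 star(s)
chars contribute 4×2 = 8; each union adds +2; each star adds +2
Total: 8 + 2 + 4 = 14 states


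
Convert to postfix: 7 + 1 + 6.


Left to right (same or higher precedence on left)
Postfix: 7 1 + 6 +


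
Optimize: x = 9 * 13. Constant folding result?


9 * 13 = 117 at compile time
Optimized: x = 117


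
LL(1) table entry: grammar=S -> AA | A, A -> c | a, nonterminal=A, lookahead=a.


For [A, a]: 'a' ∈ FIRST(a)
Entry: A -> a


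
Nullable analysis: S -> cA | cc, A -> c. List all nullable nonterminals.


A nonterminal is nullable iff some alternative derives ε (directly, or every symbol in it is nullable)
Nullable: {}


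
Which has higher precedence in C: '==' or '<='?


'<=' is relational (level 7); '==' is equality (level 6)
Higher level binds tighter
'<=' has higher precedence than '=='


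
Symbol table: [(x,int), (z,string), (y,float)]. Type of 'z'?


Lookup 'z' → type string


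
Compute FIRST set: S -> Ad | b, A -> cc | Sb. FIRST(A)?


Per alternative of A: FIRST(cc) = {c}; FIRST(Sb) = {b, c}
FIRST(A) = {b, c}


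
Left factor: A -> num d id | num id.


Common prefix: 'num'
Factored: A -> num A', A' -> d id | id


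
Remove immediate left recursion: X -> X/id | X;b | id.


Left-recursive alternatives: X/id, X;b; non-recursive: id
Introduce X': X -> idX', X' -> /idX' | ;bX' | ε


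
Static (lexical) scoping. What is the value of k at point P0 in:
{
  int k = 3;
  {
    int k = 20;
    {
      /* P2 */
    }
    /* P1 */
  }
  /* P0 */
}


k declared in the same block as P0
k = 3


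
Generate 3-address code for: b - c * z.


Break into single-operator statements:
t1 = c * z
t2 = b - t1


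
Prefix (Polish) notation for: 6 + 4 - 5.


left-to-right (same/higher precedence on left): tree is (- (+ 6 4) 5)
Prefix: - + 6 4 5


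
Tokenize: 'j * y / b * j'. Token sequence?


Scan left to right, longest-match per lexeme
Tokens: ID(j), OP(*), ID(y), OP(/), ID(b), OP(*), ID(j)


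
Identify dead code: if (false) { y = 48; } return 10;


condition is constant false, so the whole block is unreachable
Dead: 'if (false) { y = 48; }'


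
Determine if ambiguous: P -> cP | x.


right-linear, alternatives start with distinct terminals 'c' vs 'x': unique leftmost derivation
Unambiguous


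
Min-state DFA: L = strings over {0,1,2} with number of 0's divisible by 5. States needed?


Track (count of 0) mod 5: states 0..4, accept at 0
Minimal DFA: 5 states


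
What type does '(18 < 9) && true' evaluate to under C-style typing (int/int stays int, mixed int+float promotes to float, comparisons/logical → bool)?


Operand types: bool && bool
Rule: logical operators take bool operands and yield bool
Result type: bool


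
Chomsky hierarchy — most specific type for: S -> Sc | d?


Left-linear: every RHS is a terminal or one nonterminal followed by a terminal
Classification: Type 3 (Regular)


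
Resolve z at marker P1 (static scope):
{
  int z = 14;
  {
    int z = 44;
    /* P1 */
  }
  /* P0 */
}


z declared in the same block as P1
z = 44


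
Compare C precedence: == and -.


'-' is additive (level 9); '==' is equality (level 6)
Higher level binds tighter
'-' has higher precedence than '=='


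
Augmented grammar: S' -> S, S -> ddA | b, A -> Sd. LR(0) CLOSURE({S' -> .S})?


Start: S' -> .S
For each item with dot before a nonterminal B, add B -> .γ for every B-production
Closure: [S' -> .S, S -> .ddA, S -> .b]


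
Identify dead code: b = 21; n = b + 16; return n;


b is read by n's definition; n is returned
No dead code


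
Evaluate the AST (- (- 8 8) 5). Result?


Evaluate inner: (- 8 8) = 0
Evaluate root: (- 0 5) = -5
Result: -5


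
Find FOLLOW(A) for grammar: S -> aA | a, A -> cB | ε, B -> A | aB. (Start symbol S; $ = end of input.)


$ ∈ FOLLOW(S). For each A -> αBβ: add FIRST(β)\{ε} to FOLLOW(B); if β nullable, add FOLLOW(A).
FOLLOW(A) = {$}


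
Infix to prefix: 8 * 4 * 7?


left-to-right (same/higher precedence on left): tree is (* (* 8 4) 7)
Prefix: * * 8 4 7


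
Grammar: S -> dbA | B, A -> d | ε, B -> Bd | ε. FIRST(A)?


Per alternative of A: FIRST(d) = {d}; FIRST(ε) = {ε}
FIRST(A) = {d, ε}


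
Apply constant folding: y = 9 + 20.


9 + 20 = 29 at compile time
Optimized: y = 29


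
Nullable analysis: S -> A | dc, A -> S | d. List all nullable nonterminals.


A nonterminal is nullable iff some alternative derives ε (directly, or every symbol in it is nullable)
Nullable: {}


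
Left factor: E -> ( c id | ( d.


Common prefix: '('
Factored: E -> ( E', E' -> c id | d


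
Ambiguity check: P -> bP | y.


right-linear, alternatives start with distinct terminals 'b' vs 'y': unique leftmost derivation
Unambiguous


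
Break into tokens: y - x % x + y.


Scan left to right, longest-match per lexeme
Tokens: ID(y), OP(-), ID(x), OP(%), ID(x), OP(+), ID(y)


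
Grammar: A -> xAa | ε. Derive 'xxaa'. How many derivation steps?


Derivation: A => xAa => xxAaa => xxaa
Steps: 3


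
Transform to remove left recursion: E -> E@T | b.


Left-recursive alternatives: E@T; non-recursive: b
Introduce E': E -> bE', E' -> @TE' | ε


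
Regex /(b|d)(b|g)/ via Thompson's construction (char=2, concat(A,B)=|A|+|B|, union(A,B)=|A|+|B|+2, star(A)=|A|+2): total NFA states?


Syntax tree has 4 char leaf(s), 2 union(s), 0 star(s)
chars contribute 4×2 = 8; each union adds +2; each star adds +2
Total: 8 + 4 + 0 = 12 states


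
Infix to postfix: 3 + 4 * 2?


* has higher precedence, evaluate 4*2 first
Postfix: 3 4 2 * +


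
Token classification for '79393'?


Pattern: digits only
Type: INTEGER_LITERAL


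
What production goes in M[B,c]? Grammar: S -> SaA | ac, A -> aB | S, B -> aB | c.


For [B, c]: 'c' ∈ FIRST(c)
Entry: B -> c


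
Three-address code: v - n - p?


Break into single-operator statements:
t1 = v - n
t2 = t1 - p


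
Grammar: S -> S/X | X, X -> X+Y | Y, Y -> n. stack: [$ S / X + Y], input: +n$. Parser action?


handle 'X+Y' on top
Action: reduce (X -> X+Y)


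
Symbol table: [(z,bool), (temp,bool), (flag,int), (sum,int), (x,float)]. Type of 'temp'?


Lookup 'temp' → type bool


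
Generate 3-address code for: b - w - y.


Break into single-operator statements:
t1 = b - w
t2 = t1 - y


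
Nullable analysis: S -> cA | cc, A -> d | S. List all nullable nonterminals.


A nonterminal is nullable iff some alternative derives ε (directly, or every symbol in it is nullable)
Nullable: {}


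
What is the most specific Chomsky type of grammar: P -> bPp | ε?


Single nonterminal LHS, but b^n p^n is not regular
Classification: Type 2 (Context-Free)


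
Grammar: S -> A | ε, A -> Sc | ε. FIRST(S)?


Per alternative of S: FIRST(A) = {c, ε}; FIRST(ε) = {ε}
FIRST(S) = {c, ε}


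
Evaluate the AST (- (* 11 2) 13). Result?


Evaluate inner: (* 11 2) = 22
Evaluate root: (- 22 13) = 9
Result: 9


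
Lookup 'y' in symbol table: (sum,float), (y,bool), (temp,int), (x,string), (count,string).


Lookup 'y' → type bool


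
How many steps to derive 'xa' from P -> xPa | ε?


Derivation: P => xPa => xa
Steps: 2


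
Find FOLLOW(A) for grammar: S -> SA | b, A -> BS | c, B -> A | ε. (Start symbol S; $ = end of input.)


$ ∈ FOLLOW(S). For each A -> αBβ: add FIRST(β)\{ε} to FOLLOW(B); if β nullable, add FOLLOW(A).
FOLLOW(A) = {$, b, c}


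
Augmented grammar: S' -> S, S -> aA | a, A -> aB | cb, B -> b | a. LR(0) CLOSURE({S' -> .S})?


Start: S' -> .S
For each item with dot before a nonterminal B, add B -> .γ for every B-production
Closure: [S' -> .S, S -> .aA, S -> .a]


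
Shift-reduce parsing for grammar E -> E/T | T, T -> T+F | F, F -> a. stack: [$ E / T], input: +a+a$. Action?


'+' can extend T; shift to build T -> T+F
Action: shift


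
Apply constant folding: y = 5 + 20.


5 + 20 = 25 at compile time
Optimized: y = 25


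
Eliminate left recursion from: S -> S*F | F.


Left-recursive alternatives: S*F; non-recursive: F
Introduce S': S -> FS', S' -> *FS' | ε


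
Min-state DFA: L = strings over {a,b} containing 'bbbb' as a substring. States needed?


KMP-style automaton: 4 progress states + 1 absorbing accept = 5
Minimal DFA: 5 states


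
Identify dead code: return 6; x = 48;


statement follows a return and is unreachable
Dead: 'x = 48'


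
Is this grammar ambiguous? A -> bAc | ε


balanced b^n…c^n: each string has a unique parse
Unambiguous


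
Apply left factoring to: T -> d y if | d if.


Common prefix: 'd'
Factored: T -> d T', T' -> y if | if


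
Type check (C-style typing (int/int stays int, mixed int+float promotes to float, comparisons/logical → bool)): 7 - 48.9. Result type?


Operand types: int - float
Rule: mixed int/float promotes to float; int/int stays int
Result type: float


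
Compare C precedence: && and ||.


'&&' is logical AND (level 2); '||' is logical OR (level 1)
Higher level binds tighter
'&&' has higher precedence than '||'


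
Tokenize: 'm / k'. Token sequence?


Scan left to right, longest-match per lexeme
Tokens: ID(m), OP(/), ID(k)


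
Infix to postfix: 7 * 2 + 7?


Left to right (same or higher precedence on left)
Postfix: 7 2 * 7 +


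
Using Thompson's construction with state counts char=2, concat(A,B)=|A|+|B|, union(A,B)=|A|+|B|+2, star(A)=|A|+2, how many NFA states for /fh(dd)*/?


Syntax tree has 4 char leaf(s), 0 union(s), 1 star(s)
chars contribute 4×2 = 8; each union adds +2; each star adds +2
Total: 8 + 0 + 2 = 10 states


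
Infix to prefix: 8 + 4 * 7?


'*' binds tighter: tree is (+ 8 (* 4 7))
Prefix: + 8 * 4 7


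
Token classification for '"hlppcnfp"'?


Pattern: double-quoted sequence
Type: STRING_LITERAL


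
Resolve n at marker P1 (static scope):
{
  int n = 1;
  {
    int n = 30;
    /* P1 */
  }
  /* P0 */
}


n declared in the same block as P1
n = 30


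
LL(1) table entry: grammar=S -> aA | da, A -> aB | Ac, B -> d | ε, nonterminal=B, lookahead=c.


For [B, c]: ε is nullable and 'c' ∈ FOLLOW(B)
Entry: B -> ε


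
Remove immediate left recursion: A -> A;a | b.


Left-recursive alternatives: A;a; non-recursive: b
Introduce A': A -> bA', A' -> ;aA' | ε


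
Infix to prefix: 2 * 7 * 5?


left-to-right (same/higher precedence on left): tree is (* (* 2 7) 5)
Prefix: * * 2 7 5


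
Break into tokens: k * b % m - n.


Scan left to right, longest-match per lexeme
Tokens: ID(k), OP(*), ID(b), OP(%), ID(m), OP(-), ID(n)


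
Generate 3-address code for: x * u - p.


Break into single-operator statements:
t1 = x * u
t2 = t1 - p


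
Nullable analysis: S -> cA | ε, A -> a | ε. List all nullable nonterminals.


A nonterminal is nullable iff some alternative derives ε (directly, or every symbol in it is nullable)
Nullable: {A, S}
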